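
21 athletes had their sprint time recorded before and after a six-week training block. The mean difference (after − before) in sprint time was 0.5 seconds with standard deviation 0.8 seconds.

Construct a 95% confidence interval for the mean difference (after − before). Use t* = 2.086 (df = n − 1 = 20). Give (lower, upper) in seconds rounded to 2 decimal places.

(0.14, 0.86)

Paired design: SE = s_d/√n = 0.8/√21 = 0.1746.
t* = 2.086; margin of error = 2.086 × 0.1746 = 0.3642.
0.5 ± 0.3642 → (0.14, 0.86).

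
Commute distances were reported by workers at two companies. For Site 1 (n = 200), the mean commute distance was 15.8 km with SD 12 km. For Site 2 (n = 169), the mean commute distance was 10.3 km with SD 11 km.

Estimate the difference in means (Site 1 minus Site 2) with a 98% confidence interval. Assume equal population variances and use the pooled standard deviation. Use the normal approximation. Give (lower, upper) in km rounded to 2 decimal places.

(2.69, 8.31)

Pooled variance s_p² = [199·12² + 168·11²] / (200+169−2) = 133.4714, so s_p = 11.5530.
SE_diff = s_p·√(1/n₁ + 1/n₂) = 11.5530·√(1/200 + 1/169) = 1.2071.
z* = 2.326; margin = 2.326 × 1.2071 = 2.8077.
Difference = 15.8 − 10.3 = 5.5000.
5.5000 ± 2.8077 → (2.69, 8.31).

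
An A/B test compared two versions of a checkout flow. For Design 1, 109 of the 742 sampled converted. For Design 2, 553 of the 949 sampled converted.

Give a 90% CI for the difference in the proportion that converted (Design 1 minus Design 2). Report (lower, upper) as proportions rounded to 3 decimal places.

p̂₁ = 109/742 = 0.1469 and p̂₂ = 553/949 = 0.5827.
SE₁ = √(p̂₁(1−p̂₁)/n₁) = √(0.1469·0.8531/742) = 0.01300; SE₂ = √(0.5827·0.4173/949) = 0.01601.
Independent samples: SE of the difference = √(SE₁² + SE₂²) = √(0.000169 + 0.0002563201) = 0.02062.
z* for 90% confidence is 1.645, so the margin of error is 1.645 × 0.02062 = 0.03392.
Point estimate p̂₁ − p̂₂ = 0.1469 − 0.5827 = -0.4358.
-0.4358 ± 0.03392 → (-0.470, -0.402).

(-0.470, -0.402)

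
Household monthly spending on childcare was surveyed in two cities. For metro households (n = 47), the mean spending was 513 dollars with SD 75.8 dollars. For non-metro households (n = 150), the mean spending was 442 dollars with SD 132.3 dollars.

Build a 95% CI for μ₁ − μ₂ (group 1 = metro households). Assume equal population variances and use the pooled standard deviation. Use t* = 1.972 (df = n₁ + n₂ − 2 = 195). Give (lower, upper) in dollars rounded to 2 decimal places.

s_p = √[((n₁−1)s₁² + (n₂−1)s₂²)/(n₁+n₂−2)] = √[(46·75.8² + 149·132.3²)/195] = 121.3659.
SE = 121.3659·√(1/47 + 1/150) = 20.2878.
With t* = 1.972, margin = 1.972 × 20.2878 = 40.0075.
x̄₁ − x̄₂ = 513 − 442 = 71.0000; interval 71.0000 ± 40.0075 = (30.99, 111.01).

(30.99, 111.01)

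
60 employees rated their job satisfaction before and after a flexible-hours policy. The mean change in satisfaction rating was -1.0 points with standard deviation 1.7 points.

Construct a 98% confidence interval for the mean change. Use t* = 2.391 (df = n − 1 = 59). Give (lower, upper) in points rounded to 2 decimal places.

(-1.52, -0.48)

This is a matched-pairs design, so SE = s_d/√n = 1.7/√60 = 0.2195.
Margin = 2.391 × 0.2195 = 0.5248; the interval is -1.0 ± 0.5248 = (-1.52, -0.48).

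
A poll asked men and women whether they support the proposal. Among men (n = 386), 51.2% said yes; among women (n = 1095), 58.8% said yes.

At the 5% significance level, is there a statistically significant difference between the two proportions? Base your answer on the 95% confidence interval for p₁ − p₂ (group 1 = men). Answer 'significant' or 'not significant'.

significant

SE₁ = √(p̂₁(1−p̂₁)/n₁) = √(0.5120·0.4880/386) = 0.02544; SE₂ = √(0.5880·0.4120/1095) = 0.01487.
Independent samples: SE of the difference = √(SE₁² + SE₂²) = √(0.0006471936 + 0.0002211169) = 0.02947.
z* for 95% confidence is 1.960, so the margin of error is 1.960 × 0.02947 = 0.05776.
Point estimate p̂₁ − p̂₂ = 0.5120 − 0.5880 = -0.0760.
-0.0760 ± 0.05776 → (-0.13376, -0.01824).
The interval (-0.13376, -0.01824) does not contain 0, so the difference is significant.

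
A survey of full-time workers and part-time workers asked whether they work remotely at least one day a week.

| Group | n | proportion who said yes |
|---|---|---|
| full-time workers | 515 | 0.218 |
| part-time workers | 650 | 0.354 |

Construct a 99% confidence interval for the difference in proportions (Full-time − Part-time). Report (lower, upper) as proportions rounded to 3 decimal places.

Each SE is √(p̂(1−p̂)/n): √(0.2180·0.7820/515) = 0.01819 and √(0.3540·0.6460/650) = 0.01876.
SE(p̂₁ − p̂₂) = √(SE₁² + SE₂²) = √(0.0003308761 + 0.0003519376) = 0.02613, since the two samples are independent.
At 99% confidence z* = 2.576; margin = 2.576 × 0.02613 = 0.06731.
The difference is 0.2180 − 0.3540 = -0.1360, so the interval is -0.1360 ± 0.06731 = (-0.203, -0.069).

(-0.203, -0.069)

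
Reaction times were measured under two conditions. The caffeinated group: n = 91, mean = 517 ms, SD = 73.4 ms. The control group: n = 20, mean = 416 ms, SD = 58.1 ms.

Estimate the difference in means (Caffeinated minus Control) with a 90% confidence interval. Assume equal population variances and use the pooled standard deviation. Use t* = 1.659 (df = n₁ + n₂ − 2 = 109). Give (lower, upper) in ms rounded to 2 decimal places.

(71.92, 130.08)

Pooled variance s_p² = [90·73.4² + 19·58.1²] / (91+20−2) = 5036.8531, so s_p = 70.9708.
SE_diff = s_p·√(1/n₁ + 1/n₂) = 70.9708·√(1/91 + 1/20) = 17.5269.
t* = 1.659; margin = 1.659 × 17.5269 = 29.0771.
Difference = 517 − 416 = 101.0000.
101.0000 ± 29.0771 → (71.92, 130.08).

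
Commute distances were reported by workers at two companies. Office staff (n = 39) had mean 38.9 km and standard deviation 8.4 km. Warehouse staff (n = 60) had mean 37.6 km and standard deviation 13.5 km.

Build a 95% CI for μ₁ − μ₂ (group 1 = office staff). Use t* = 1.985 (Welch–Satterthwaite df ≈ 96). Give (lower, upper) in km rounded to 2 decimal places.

(-3.07, 5.67)

SE₁ = s₁/√n₁ = 8.4/√39 = 1.3451; SE₂ = 13.5/√60 = 1.7428.
Independent samples, unequal variances: SE_diff = √(SE₁² + SE₂²) = √(1.80929401 + 3.03735184) = 2.2015.
t* = 1.985, so margin of error = 1.985 × 2.2015 = 4.3700.
Difference in means = 38.9 − 37.6 = 1.3000.
1.3000 ± 4.3700 → (-3.07, 5.67).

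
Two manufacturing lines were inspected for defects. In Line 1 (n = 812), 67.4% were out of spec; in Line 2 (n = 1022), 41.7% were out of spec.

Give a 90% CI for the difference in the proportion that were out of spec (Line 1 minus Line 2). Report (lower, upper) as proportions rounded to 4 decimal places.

The two standard errors are √(0.6740×0.3260/812) = 0.01645 and √(0.4170×0.5830/1022) = 0.01542.
Because the samples are independent, SE_diff = √(0.01645² + 0.01542²) = 0.02255.
Using z* = 1.645 for 90%, ME = 1.645 × 0.02255 = 0.03709.
p̂₁ − p̂₂ = 0.2570; interval 0.2570 ± 0.03709 gives (0.2199, 0.2941).

(0.2199, 0.2941)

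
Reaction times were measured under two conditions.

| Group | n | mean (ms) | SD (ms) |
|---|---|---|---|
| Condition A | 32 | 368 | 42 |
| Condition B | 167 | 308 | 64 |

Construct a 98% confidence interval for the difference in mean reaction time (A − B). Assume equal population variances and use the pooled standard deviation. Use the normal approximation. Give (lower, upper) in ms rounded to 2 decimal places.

(32.59, 87.41)

Pooled variance s_p² = [31·42² + 166·64²] / (32+167−2) = 3729.0355, so s_p = 61.0658.
SE_diff = s_p·√(1/n₁ + 1/n₂) = 61.0658·√(1/32 + 1/167) = 11.7840.
z* = 2.326; margin = 2.326 × 11.7840 = 27.4096.
Difference = 368 − 308 = 60.0000.
60.0000 ± 27.4096 → (32.59, 87.41).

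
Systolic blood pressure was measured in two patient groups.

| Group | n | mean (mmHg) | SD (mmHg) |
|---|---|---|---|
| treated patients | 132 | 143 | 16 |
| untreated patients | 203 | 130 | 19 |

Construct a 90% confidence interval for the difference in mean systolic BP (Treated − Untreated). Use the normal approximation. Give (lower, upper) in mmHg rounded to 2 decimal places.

(9.83, 16.17)

Per-group SEs: s₁/√n₁ = 16/√132 = 1.3926, s₂/√n₂ = 19/√203 = 1.3335.
Unpooled SE of the difference: √(1.93933476 + 1.77822225) = 1.9281.
Margin of error = z* · SE = 1.645 × 1.9281 = 3.1717.
x̄₁ − x̄₂ = 143 − 130 = 13.0000.
CI: 13.0000 ± 3.1717 = (9.83, 16.17).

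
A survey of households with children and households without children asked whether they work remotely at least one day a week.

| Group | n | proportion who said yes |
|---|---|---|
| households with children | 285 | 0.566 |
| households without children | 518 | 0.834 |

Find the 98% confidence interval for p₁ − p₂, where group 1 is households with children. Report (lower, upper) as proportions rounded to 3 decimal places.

(-0.346, -0.190)

SE₁ = √(p̂₁(1−p̂₁)/n₁) = √(0.5660·0.4340/285) = 0.02936; SE₂ = √(0.8340·0.1660/518) = 0.01635.
Independent samples: SE of the difference = √(SE₁² + SE₂²) = √(0.0008620096 + 0.0002673225) = 0.03361.
z* for 98% confidence is 2.326, so the margin of error is 2.326 × 0.03361 = 0.07818.
Point estimate p̂₁ − p̂₂ = 0.5660 − 0.8340 = -0.2680.
-0.2680 ± 0.07818 → (-0.346, -0.190).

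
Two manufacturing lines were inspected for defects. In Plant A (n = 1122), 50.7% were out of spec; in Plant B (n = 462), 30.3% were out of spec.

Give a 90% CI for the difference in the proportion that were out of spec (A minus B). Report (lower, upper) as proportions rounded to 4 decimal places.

Each SE is √(p̂(1−p̂)/n): √(0.5070·0.4930/1122) = 0.01493 and √(0.3030·0.6970/462) = 0.02138.
SE(p̂₁ − p̂₂) = √(SE₁² + SE₂²) = √(0.0002229049 + 0.0004571044) = 0.02608, since the two samples are independent.
At 90% confidence z* = 1.645; margin = 1.645 × 0.02608 = 0.04290.
The difference is 0.5070 − 0.3030 = 0.2040, so the interval is 0.2040 ± 0.04290 = (0.1611, 0.2469).

(0.1611, 0.2469)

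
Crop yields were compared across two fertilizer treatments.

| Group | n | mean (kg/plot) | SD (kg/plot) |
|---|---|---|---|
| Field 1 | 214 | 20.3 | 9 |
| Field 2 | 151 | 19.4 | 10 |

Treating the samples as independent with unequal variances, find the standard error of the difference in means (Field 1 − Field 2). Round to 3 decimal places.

1.020

Standard errors of each mean: 9/√214 = 0.6152 and 10/√151 = 0.8138.
SE(x̄₁ − x̄₂) = √(0.6152² + 0.8138²) = 1.0202 for independent samples with unequal variances.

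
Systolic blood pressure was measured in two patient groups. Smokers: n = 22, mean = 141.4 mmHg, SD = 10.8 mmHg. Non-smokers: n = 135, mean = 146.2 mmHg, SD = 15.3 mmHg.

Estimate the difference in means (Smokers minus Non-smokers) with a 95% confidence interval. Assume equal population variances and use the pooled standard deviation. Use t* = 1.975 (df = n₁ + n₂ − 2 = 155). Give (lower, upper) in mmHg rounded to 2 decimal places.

(-11.51, 1.91)

Pooled variance s_p² = [21·10.8² + 134·15.3²] / (22+135−2) = 218.1774, so s_p = 14.7708.
SE_diff = s_p·√(1/n₁ + 1/n₂) = 14.7708·√(1/22 + 1/135) = 3.3961.
t* = 1.975; margin = 1.975 × 3.3961 = 6.7073.
Difference = 141.4 − 146.2 = -4.8000.
-4.8000 ± 6.7073 → (-11.51, 1.91).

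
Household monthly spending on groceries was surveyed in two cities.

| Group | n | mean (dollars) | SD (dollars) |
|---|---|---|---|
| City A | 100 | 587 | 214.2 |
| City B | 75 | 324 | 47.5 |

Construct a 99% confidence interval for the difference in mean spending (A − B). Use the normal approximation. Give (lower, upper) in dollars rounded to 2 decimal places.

(206.04, 319.96)

Standard errors of each mean: 214.2/√100 = 21.4200 and 47.5/√75 = 5.4848.
SE(x̄₁ − x̄₂) = √(21.4200² + 5.4848²) = 22.1111 for independent samples with unequal variances.
With z* = 2.576, the margin is 2.576 × 22.1111 = 56.9582.
x̄₁ − x̄₂ = 587 − 324 = 263.0000; the interval is 263.0000 ± 56.9582 = (206.04, 319.96).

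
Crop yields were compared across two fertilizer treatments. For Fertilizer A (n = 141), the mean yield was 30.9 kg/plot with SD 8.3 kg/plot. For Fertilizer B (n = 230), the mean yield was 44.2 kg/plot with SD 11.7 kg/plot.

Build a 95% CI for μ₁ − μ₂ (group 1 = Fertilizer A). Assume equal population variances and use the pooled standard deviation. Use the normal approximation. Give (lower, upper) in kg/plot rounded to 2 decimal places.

(-15.51, -11.09)

s_p = √[((n₁−1)s₁² + (n₂−1)s₂²)/(n₁+n₂−2)] = √[(140·8.3² + 229·11.7²)/369] = 10.5399.
SE = 10.5399·√(1/141 + 1/230) = 1.1273.
With z* = 1.960, margin = 1.960 × 1.1273 = 2.2095.
x̄₁ − x̄₂ = 30.9 − 44.2 = -13.3000; interval -13.3000 ± 2.2095 = (-15.51, -11.09).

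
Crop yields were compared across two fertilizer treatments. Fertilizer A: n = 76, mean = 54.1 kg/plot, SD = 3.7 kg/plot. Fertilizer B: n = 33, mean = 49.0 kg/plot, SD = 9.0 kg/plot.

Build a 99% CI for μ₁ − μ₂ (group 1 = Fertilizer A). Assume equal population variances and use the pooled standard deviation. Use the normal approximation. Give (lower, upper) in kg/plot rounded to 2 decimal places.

(1.98, 8.22)

s_p = √[((n₁−1)s₁² + (n₂−1)s₂²)/(n₁+n₂−2)] = √[(75·3.7² + 32·9.0²)/107] = 5.8155.
SE = 5.8155·√(1/76 + 1/33) = 1.2124.
With z* = 2.576, margin = 2.576 × 1.2124 = 3.1231.
x̄₁ − x̄₂ = 54.1 − 49.0 = 5.1000; interval 5.1000 ± 3.1231 = (1.98, 8.22).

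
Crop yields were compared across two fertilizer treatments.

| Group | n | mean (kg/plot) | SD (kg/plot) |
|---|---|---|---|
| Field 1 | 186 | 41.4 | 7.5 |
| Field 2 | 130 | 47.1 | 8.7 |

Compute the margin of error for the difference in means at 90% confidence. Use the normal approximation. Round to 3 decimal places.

Standard errors of each mean: 7.5/√186 = 0.5499 and 8.7/√130 = 0.7630.
SE(x̄₁ − x̄₂) = √(0.5499² + 0.7630²) = 0.9405 for independent samples with unequal variances.
With z* = 1.645, the margin is 1.645 × 0.9405 = 1.5471.

1.547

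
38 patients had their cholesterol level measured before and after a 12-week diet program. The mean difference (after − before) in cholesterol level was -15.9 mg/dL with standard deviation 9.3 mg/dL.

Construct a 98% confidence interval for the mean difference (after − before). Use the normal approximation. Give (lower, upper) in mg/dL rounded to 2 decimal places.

This is a matched-pairs design, so SE = s_d/√n = 9.3/√38 = 1.5087.
Margin = 2.326 × 1.5087 = 3.5092; the interval is -15.9 ± 3.5092 = (-19.41, -12.39).

(-19.41, -12.39)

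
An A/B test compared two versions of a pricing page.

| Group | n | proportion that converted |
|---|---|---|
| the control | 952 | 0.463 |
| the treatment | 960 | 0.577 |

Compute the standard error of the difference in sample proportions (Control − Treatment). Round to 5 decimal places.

SE₁ = √(p̂₁(1−p̂₁)/n₁) = √(0.4630·0.5370/952) = 0.01616; SE₂ = √(0.5770·0.4230/960) = 0.01594.
Independent samples: SE of the difference = √(SE₁² + SE₂²) = √(0.0002611456 + 0.0002540836) = 0.02270.

0.02270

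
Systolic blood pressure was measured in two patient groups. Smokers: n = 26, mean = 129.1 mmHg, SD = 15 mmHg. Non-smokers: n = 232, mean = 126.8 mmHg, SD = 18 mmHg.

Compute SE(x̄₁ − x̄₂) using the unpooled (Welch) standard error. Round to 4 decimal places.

3.1702

SE₁ = s₁/√n₁ = 15/√26 = 2.9417; SE₂ = 18/√232 = 1.1818.
Independent samples, unequal variances: SE_diff = √(SE₁² + SE₂²) = √(8.65359889 + 1.39665124) = 3.1702.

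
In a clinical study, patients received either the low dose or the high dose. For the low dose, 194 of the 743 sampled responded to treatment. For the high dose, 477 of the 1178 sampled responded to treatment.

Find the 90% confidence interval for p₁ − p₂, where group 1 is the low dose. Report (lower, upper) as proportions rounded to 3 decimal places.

(-0.179, -0.108)

p̂₁ = 194/743 = 0.2611 and p̂₂ = 477/1178 = 0.4049.
SE₁ = √(p̂₁(1−p̂₁)/n₁) = √(0.2611·0.7389/743) = 0.01611; SE₂ = √(0.4049·0.5951/1178) = 0.01430.
Independent samples: SE of the difference = √(SE₁² + SE₂²) = √(0.0002595321 + 0.00020449) = 0.02154.
z* for 90% confidence is 1.645, so the margin of error is 1.645 × 0.02154 = 0.03543.
Point estimate p̂₁ − p̂₂ = 0.2611 − 0.4049 = -0.1438.
-0.1438 ± 0.03543 → (-0.179, -0.108).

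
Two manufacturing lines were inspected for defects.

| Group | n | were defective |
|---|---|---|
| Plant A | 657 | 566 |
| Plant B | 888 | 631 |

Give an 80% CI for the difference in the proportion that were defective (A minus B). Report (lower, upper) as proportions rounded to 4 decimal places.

First, p̂₁ = 566/657 = 0.8615; p̂₂ = 631/888 = 0.7106.
The two standard errors are √(0.8615×0.1385/657) = 0.01348 and √(0.7106×0.2894/888) = 0.01522.
Because the samples are independent, SE_diff = √(0.01348² + 0.01522²) = 0.02033.
Using z* = 1.282 for 80%, ME = 1.282 × 0.02033 = 0.02606.
p̂₁ − p̂₂ = 0.1509; interval 0.1509 ± 0.02606 gives (0.1248, 0.1770).

(0.1248, 0.1770)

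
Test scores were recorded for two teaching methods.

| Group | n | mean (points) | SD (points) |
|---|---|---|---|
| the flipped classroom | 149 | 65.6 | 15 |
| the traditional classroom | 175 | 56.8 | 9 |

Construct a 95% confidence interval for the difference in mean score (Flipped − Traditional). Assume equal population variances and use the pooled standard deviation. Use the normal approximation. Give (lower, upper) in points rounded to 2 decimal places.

(6.15, 11.45)

s_p = √[((n₁−1)s₁² + (n₂−1)s₂²)/(n₁+n₂−2)] = √[(148·15² + 174·9²)/322] = 12.1320.
SE = 12.1320·√(1/149 + 1/175) = 1.3524.
With z* = 1.960, margin = 1.960 × 1.3524 = 2.6507.
x̄₁ − x̄₂ = 65.6 − 56.8 = 8.8000; interval 8.8000 ± 2.6507 = (6.15, 11.45).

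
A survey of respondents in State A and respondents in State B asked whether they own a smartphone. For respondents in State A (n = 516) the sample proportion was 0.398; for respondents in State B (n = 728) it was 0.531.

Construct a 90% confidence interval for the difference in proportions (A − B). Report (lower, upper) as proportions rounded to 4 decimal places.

The two standard errors are √(0.3980×0.6020/516) = 0.02155 and √(0.5310×0.4690/728) = 0.01850.
Because the samples are independent, SE_diff = √(0.02155² + 0.01850²) = 0.02840.
Using z* = 1.645 for 90%, ME = 1.645 × 0.02840 = 0.04672.
p̂₁ − p̂₂ = -0.1330; interval -0.1330 ± 0.04672 gives (-0.1797, -0.0863).

(-0.1797, -0.0863)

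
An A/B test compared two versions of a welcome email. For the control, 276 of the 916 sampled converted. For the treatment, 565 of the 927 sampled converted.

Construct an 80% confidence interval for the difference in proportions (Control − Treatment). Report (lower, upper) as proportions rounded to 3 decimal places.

(-0.336, -0.280)

p̂₁ = 276/916 = 0.3013 and p̂₂ = 565/927 = 0.6095.
SE₁ = √(p̂₁(1−p̂₁)/n₁) = √(0.3013·0.6987/916) = 0.01516; SE₂ = √(0.6095·0.3905/927) = 0.01602.
Independent samples: SE of the difference = √(SE₁² + SE₂²) = √(0.0002298256 + 0.0002566404) = 0.02206.
z* for 80% confidence is 1.282, so the margin of error is 1.282 × 0.02206 = 0.02828.
Point estimate p̂₁ − p̂₂ = 0.3013 − 0.6095 = -0.3082.
-0.3082 ± 0.02828 → (-0.336, -0.280).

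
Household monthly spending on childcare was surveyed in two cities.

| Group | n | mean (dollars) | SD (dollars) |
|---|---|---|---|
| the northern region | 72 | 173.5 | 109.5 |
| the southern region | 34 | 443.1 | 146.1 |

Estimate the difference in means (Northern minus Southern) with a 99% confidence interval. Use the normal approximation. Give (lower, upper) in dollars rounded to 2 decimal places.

Standard errors of each mean: 109.5/√72 = 12.9047 and 146.1/√34 = 25.0559.
SE(x̄₁ − x̄₂) = √(12.9047² + 25.0559²) = 28.1839 for independent samples with unequal variances.
With z* = 2.576, the margin is 2.576 × 28.1839 = 72.6017.
x̄₁ − x̄₂ = 173.5 − 443.1 = -269.6000; the interval is -269.6000 ± 72.6017 = (-342.20, -197.00).

(-342.20, -197.00)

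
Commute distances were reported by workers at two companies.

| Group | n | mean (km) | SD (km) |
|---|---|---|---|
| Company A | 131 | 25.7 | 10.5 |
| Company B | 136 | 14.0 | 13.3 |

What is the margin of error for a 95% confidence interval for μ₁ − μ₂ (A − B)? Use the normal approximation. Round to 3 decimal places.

SE₁ = s₁/√n₁ = 10.5/√131 = 0.9174; SE₂ = 13.3/√136 = 1.1405.
Independent samples, unequal variances: SE_diff = √(SE₁² + SE₂²) = √(0.84162276 + 1.30074025) = 1.4637.
z* = 1.960, so margin of error = 1.960 × 1.4637 = 2.8689.

2.869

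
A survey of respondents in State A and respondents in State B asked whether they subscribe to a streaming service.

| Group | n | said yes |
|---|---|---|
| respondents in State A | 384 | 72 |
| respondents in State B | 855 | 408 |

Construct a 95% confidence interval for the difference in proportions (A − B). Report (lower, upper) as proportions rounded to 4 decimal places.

p̂₁ = 72/384 = 0.1875 and p̂₂ = 408/855 = 0.4772.
SE₁ = √(p̂₁(1−p̂₁)/n₁) = √(0.1875·0.8125/384) = 0.01992; SE₂ = √(0.4772·0.5228/855) = 0.01708.
Independent samples: SE of the difference = √(SE₁² + SE₂²) = √(0.0003968064 + 0.0002917264) = 0.02624.
z* for 95% confidence is 1.960, so the margin of error is 1.960 × 0.02624 = 0.05143.
Point estimate p̂₁ − p̂₂ = 0.1875 − 0.4772 = -0.2897.
-0.2897 ± 0.05143 → (-0.3411, -0.2383).

(-0.3411, -0.2383)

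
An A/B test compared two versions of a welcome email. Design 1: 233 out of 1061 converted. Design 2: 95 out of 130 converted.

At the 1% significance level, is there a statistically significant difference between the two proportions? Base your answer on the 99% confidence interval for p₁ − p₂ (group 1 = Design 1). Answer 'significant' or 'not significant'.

significant

p̂₁ = 233/1061 = 0.2196 and p̂₂ = 95/130 = 0.7308.
SE₁ = √(p̂₁(1−p̂₁)/n₁) = √(0.2196·0.7804/1061) = 0.01271; SE₂ = √(0.7308·0.2692/130) = 0.03890.
Independent samples: SE of the difference = √(SE₁² + SE₂²) = √(0.0001615441 + 0.00151321) = 0.04092.
z* for 99% confidence is 2.576, so the margin of error is 2.576 × 0.04092 = 0.10541.
Point estimate p̂₁ − p̂₂ = 0.2196 − 0.7308 = -0.5112.
-0.5112 ± 0.10541 → (-0.61661, -0.40579).
The interval (-0.61661, -0.40579) does not contain 0, so the difference is significant.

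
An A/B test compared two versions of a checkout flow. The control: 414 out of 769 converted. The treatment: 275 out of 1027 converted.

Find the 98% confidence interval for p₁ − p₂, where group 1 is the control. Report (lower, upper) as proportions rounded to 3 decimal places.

(0.218, 0.323)

p̂₁ = 414/769 = 0.5384 and p̂₂ = 275/1027 = 0.2678.
SE₁ = √(p̂₁(1−p̂₁)/n₁) = √(0.5384·0.4616/769) = 0.01798; SE₂ = √(0.2678·0.7322/1027) = 0.01382.
Independent samples: SE of the difference = √(SE₁² + SE₂²) = √(0.0003232804 + 0.0001909924) = 0.02268.
z* for 98% confidence is 2.326, so the margin of error is 2.326 × 0.02268 = 0.05275.
Point estimate p̂₁ − p̂₂ = 0.5384 − 0.2678 = 0.2706.
0.2706 ± 0.05275 → (0.218, 0.323).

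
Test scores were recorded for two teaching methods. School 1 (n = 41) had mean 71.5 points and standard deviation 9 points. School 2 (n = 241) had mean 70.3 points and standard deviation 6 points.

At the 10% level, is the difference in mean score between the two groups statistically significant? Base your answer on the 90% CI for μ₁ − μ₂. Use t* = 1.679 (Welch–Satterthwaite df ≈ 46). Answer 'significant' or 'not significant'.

Standard errors of each mean: 9/√41 = 1.4056 and 6/√241 = 0.3865.
SE(x̄₁ − x̄₂) = √(1.4056² + 0.3865²) = 1.4578 for independent samples with unequal variances.
With t* = 1.679, the margin is 1.679 × 1.4578 = 2.4476.
x̄₁ − x̄₂ = 71.5 − 70.3 = 1.2000; the interval is 1.2000 ± 2.4476 = (-1.2476, 3.6476).
The interval (-1.2476, 3.6476) contains 0, so the difference is not significant.

not significant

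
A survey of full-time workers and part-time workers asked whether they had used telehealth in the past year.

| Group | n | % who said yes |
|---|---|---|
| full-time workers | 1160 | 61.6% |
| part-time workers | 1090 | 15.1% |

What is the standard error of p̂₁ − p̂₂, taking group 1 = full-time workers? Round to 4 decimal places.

Each SE is √(p̂(1−p̂)/n): √(0.6160·0.3840/1160) = 0.01428 and √(0.1510·0.8490/1090) = 0.01084.
SE(p̂₁ − p̂₂) = √(SE₁² + SE₂²) = √(0.0002039184 + 0.0001175056) = 0.01793, since the two samples are independent.

0.0179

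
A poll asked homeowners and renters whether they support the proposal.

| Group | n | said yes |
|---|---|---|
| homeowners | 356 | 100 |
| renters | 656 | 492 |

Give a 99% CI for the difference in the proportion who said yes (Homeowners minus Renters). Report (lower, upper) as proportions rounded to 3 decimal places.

(-0.544, -0.394)

Sample proportions: 100/356 = 0.2809, 492/656 = 0.7500.
Each SE is √(p̂(1−p̂)/n): √(0.2809·0.7191/356) = 0.02382 and √(0.7500·0.2500/656) = 0.01691.
SE(p̂₁ − p̂₂) = √(SE₁² + SE₂²) = √(0.0005673924 + 0.0002859481) = 0.02921, since the two samples are independent.
At 99% confidence z* = 2.576; margin = 2.576 × 0.02921 = 0.07524.
The difference is 0.2809 − 0.7500 = -0.4691, so the interval is -0.4691 ± 0.07524 = (-0.544, -0.394).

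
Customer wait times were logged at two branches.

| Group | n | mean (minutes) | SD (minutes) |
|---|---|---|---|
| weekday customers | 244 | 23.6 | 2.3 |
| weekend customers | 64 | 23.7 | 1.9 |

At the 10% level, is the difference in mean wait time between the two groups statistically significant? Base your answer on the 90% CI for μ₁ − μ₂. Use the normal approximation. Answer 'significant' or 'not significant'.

not significant

Standard errors of each mean: 2.3/√244 = 0.1472 and 1.9/√64 = 0.2375.
SE(x̄₁ − x̄₂) = √(0.1472² + 0.2375²) = 0.2794 for independent samples with unequal variances.
With z* = 1.645, the margin is 1.645 × 0.2794 = 0.4596.
x̄₁ − x̄₂ = 23.6 − 23.7 = -0.1000; the interval is -0.1000 ± 0.4596 = (-0.5596, 0.3596).
The interval (-0.5596, 0.3596) contains 0, so the difference is not significant.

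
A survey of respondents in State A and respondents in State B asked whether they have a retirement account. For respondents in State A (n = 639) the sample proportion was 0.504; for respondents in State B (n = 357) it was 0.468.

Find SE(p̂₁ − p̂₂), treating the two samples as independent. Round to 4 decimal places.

SE₁ = √(p̂₁(1−p̂₁)/n₁) = √(0.5040·0.4960/639) = 0.01978; SE₂ = √(0.4680·0.5320/357) = 0.02641.
Independent samples: SE of the difference = √(SE₁² + SE₂²) = √(0.0003912484 + 0.0006974881) = 0.03300.

0.0330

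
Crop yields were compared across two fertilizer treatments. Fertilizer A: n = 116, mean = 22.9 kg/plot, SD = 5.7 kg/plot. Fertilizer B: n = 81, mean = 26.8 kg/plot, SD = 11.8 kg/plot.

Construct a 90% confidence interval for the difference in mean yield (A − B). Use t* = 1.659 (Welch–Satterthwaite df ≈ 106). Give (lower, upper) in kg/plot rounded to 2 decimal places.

(-6.25, -1.55)

SE₁ = s₁/√n₁ = 5.7/√116 = 0.5292; SE₂ = 11.8/√81 = 1.3111.
Independent samples, unequal variances: SE_diff = √(SE₁² + SE₂²) = √(0.28005264 + 1.71898321) = 1.4139.
t* = 1.659, so margin of error = 1.659 × 1.4139 = 2.3457.
Difference in means = 22.9 − 26.8 = -3.9000.
-3.9000 ± 2.3457 → (-6.25, -1.55).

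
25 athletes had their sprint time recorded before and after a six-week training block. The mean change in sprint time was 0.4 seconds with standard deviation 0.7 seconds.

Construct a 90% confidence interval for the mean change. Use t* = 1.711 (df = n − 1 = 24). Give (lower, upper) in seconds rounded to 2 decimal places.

Paired design: SE = s_d/√n = 0.7/√25 = 0.1400.
t* = 1.711; margin of error = 1.711 × 0.1400 = 0.2395.
0.4 ± 0.2395 → (0.16, 0.64).

(0.16, 0.64)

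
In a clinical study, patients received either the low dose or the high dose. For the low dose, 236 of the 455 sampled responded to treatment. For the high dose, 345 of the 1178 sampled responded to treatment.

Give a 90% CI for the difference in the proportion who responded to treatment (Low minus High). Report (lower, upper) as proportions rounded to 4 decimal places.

(0.1815, 0.2701)

First, p̂₁ = 236/455 = 0.5187; p̂₂ = 345/1178 = 0.2929.
The two standard errors are √(0.5187×0.4813/455) = 0.02342 and √(0.2929×0.7071/1178) = 0.01326.
Because the samples are independent, SE_diff = √(0.02342² + 0.01326²) = 0.02691.
Using z* = 1.645 for 90%, ME = 1.645 × 0.02691 = 0.04427.
p̂₁ − p̂₂ = 0.2258; interval 0.2258 ± 0.04427 gives (0.1815, 0.2701).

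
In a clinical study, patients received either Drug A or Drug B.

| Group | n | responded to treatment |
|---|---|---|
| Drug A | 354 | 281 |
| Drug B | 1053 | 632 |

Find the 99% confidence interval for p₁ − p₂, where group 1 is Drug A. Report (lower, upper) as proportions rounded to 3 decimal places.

(0.126, 0.261)

First, p̂₁ = 281/354 = 0.7938; p̂₂ = 632/1053 = 0.6002.
The two standard errors are √(0.7938×0.2062/354) = 0.02150 and √(0.6002×0.3998/1053) = 0.01510.
Because the samples are independent, SE_diff = √(0.02150² + 0.01510²) = 0.02627.
Using z* = 2.576 for 99%, ME = 2.576 × 0.02627 = 0.06767.
p̂₁ − p̂₂ = 0.1936; interval 0.1936 ± 0.06767 gives (0.126, 0.261).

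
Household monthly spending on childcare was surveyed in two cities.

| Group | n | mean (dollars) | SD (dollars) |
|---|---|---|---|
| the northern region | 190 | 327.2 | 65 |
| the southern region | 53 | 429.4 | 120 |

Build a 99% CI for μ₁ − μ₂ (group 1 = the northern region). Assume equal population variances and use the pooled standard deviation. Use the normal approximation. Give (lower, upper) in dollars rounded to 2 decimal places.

(-134.26, -70.14)

s_p = √[((n₁−1)s₁² + (n₂−1)s₂²)/(n₁+n₂−2)] = √[(189·65² + 52·120²)/241] = 80.1276.
SE = 80.1276·√(1/190 + 1/53) = 12.4472.
With z* = 2.576, margin = 2.576 × 12.4472 = 32.0640.
x̄₁ − x̄₂ = 327.2 − 429.4 = -102.2000; interval -102.2000 ± 32.0640 = (-134.26, -70.14).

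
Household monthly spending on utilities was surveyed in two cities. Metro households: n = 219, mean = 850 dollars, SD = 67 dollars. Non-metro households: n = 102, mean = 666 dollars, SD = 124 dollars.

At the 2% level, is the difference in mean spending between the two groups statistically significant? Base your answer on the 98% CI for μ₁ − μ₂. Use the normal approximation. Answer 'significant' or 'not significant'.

significant

SE₁ = s₁/√n₁ = 67/√219 = 4.5274; SE₂ = 124/√102 = 12.2778.
Independent samples, unequal variances: SE_diff = √(SE₁² + SE₂²) = √(20.49735076 + 150.74437284) = 13.0859.
z* = 2.326, so margin of error = 2.326 × 13.0859 = 30.4378.
Difference in means = 850 − 666 = 184.0000.
184.0000 ± 30.4378 → (153.5622, 214.4378).
The interval (153.5622, 214.4378) does not contain 0, so the difference is significant.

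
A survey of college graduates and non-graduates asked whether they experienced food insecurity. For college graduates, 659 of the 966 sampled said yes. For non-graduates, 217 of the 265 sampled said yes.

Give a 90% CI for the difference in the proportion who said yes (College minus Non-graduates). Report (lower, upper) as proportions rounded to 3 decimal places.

(-0.183, -0.091)

p̂₁ = 659/966 = 0.6822 and p̂₂ = 217/265 = 0.8189.
SE₁ = √(p̂₁(1−p̂₁)/n₁) = √(0.6822·0.3178/966) = 0.01498; SE₂ = √(0.8189·0.1811/265) = 0.02366.
Independent samples: SE of the difference = √(SE₁² + SE₂²) = √(0.0002244004 + 0.0005597956) = 0.02800.
z* for 90% confidence is 1.645, so the margin of error is 1.645 × 0.02800 = 0.04606.
Point estimate p̂₁ − p̂₂ = 0.6822 − 0.8189 = -0.1367.
-0.1367 ± 0.04606 → (-0.183, -0.091).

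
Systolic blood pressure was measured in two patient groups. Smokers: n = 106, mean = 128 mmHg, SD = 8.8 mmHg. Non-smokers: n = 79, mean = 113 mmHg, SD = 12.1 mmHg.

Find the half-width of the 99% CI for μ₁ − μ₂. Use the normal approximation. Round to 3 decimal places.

SE₁ = s₁/√n₁ = 8.8/√106 = 0.8547; SE₂ = 12.1/√79 = 1.3614.
Independent samples, unequal variances: SE_diff = √(SE₁² + SE₂²) = √(0.73051209 + 1.85340996) = 1.6075.
z* = 2.576, so margin of error = 2.576 × 1.6075 = 4.1409.

4.141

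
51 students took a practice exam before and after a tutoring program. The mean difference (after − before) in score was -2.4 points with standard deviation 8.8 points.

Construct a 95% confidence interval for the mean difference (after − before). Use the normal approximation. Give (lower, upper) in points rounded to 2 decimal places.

(-4.82, 0.02)

Paired design: SE = s_d/√n = 8.8/√51 = 1.2322.
z* = 1.960; margin of error = 1.960 × 1.2322 = 2.4151.
-2.4 ± 2.4151 → (-4.82, 0.02).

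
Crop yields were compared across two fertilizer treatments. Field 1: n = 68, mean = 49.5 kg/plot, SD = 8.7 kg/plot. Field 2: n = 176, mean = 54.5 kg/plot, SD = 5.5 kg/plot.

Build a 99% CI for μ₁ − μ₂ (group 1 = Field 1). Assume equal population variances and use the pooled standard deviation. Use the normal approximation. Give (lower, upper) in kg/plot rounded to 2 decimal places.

(-7.41, -2.59)

s_p = √[((n₁−1)s₁² + (n₂−1)s₂²)/(n₁+n₂−2)] = √[(67·8.7² + 175·5.5²)/242] = 6.5445.
SE = 6.5445·√(1/68 + 1/176) = 0.9345.
With z* = 2.576, margin = 2.576 × 0.9345 = 2.4073.
x̄₁ − x̄₂ = 49.5 − 54.5 = -5.0000; interval -5.0000 ± 2.4073 = (-7.41, -2.59).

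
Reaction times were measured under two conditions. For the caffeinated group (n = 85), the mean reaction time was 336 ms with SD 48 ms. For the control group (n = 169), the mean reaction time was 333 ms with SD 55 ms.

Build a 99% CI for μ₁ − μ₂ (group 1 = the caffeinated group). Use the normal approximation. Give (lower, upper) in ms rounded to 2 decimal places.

Per-group SEs: s₁/√n₁ = 48/√85 = 5.2063, s₂/√n₂ = 55/√169 = 4.2308.
Unpooled SE of the difference: √(27.10555969 + 17.89966864) = 6.7086.
Margin of error = z* · SE = 2.576 × 6.7086 = 17.2814.
x̄₁ − x̄₂ = 336 − 333 = 3.0000.
CI: 3.0000 ± 17.2814 = (-14.28, 20.28).

(-14.28, 20.28)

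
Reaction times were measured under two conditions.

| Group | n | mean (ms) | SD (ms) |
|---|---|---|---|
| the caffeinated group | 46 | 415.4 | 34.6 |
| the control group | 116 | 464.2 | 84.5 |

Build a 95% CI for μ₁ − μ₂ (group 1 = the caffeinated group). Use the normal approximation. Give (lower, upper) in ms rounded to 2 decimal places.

SE₁ = s₁/√n₁ = 34.6/√46 = 5.1015; SE₂ = 84.5/√116 = 7.8456.
Independent samples, unequal variances: SE_diff = √(SE₁² + SE₂²) = √(26.02530225 + 61.55343936) = 9.3584.
z* = 1.960, so margin of error = 1.960 × 9.3584 = 18.3425.
Difference in means = 415.4 − 464.2 = -48.8000.
-48.8000 ± 18.3425 → (-67.14, -30.46).

(-67.14, -30.46)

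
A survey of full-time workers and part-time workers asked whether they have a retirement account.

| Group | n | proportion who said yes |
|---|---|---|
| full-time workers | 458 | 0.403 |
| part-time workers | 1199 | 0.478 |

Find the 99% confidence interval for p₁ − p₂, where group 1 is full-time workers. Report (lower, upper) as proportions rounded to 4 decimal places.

The two standard errors are √(0.4030×0.5970/458) = 0.02292 and √(0.4780×0.5220/1199) = 0.01443.
Because the samples are independent, SE_diff = √(0.02292² + 0.01443²) = 0.02708.
Using z* = 2.576 for 99%, ME = 2.576 × 0.02708 = 0.06976.
p̂₁ − p̂₂ = -0.0750; interval -0.0750 ± 0.06976 gives (-0.1448, -0.0052).

(-0.1448, -0.0052)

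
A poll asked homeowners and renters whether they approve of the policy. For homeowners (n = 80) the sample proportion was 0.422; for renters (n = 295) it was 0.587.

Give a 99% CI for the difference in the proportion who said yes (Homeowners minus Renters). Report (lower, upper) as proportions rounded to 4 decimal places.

Each SE is √(p̂(1−p̂)/n): √(0.4220·0.5780/80) = 0.05522 and √(0.5870·0.4130/295) = 0.02867.
SE(p̂₁ − p̂₂) = √(SE₁² + SE₂²) = √(0.0030492484 + 0.0008219689) = 0.06222, since the two samples are independent.
At 99% confidence z* = 2.576; margin = 2.576 × 0.06222 = 0.16028.
The difference is 0.4220 − 0.5870 = -0.1650, so the interval is -0.1650 ± 0.16028 = (-0.3253, -0.0047).

(-0.3253, -0.0047)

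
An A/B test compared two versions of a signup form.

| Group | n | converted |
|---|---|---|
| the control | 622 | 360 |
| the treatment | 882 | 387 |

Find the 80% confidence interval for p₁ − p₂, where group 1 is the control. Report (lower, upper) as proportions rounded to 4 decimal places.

(0.1068, 0.1732)

Sample proportions: 360/622 = 0.5788, 387/882 = 0.4388.
Each SE is √(p̂(1−p̂)/n): √(0.5788·0.4212/622) = 0.01980 and √(0.4388·0.5612/882) = 0.01671.
SE(p̂₁ − p̂₂) = √(SE₁² + SE₂²) = √(0.00039204 + 0.0002792241) = 0.02591, since the two samples are independent.
At 80% confidence z* = 1.282; margin = 1.282 × 0.02591 = 0.03322.
The difference is 0.5788 − 0.4388 = 0.1400, so the interval is 0.1400 ± 0.03322 = (0.1068, 0.1732).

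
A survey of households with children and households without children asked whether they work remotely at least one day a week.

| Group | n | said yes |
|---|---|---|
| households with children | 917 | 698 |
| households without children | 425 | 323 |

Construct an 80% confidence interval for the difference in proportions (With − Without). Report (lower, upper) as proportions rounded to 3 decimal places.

(-0.031, 0.033)

p̂₁ = 698/917 = 0.7612 and p̂₂ = 323/425 = 0.7600.
SE₁ = √(p̂₁(1−p̂₁)/n₁) = √(0.7612·0.2388/917) = 0.01408; SE₂ = √(0.7600·0.2400/425) = 0.02072.
Independent samples: SE of the difference = √(SE₁² + SE₂²) = √(0.0001982464 + 0.0004293184) = 0.02505.
z* for 80% confidence is 1.282, so the margin of error is 1.282 × 0.02505 = 0.03211.
Point estimate p̂₁ − p̂₂ = 0.7612 − 0.7600 = 0.0012.
0.0012 ± 0.03211 → (-0.031, 0.033).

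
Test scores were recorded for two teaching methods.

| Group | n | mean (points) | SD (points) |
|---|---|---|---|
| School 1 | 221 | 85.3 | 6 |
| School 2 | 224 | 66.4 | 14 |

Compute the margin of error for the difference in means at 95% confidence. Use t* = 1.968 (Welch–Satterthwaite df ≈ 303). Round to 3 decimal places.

2.005

Per-group SEs: s₁/√n₁ = 6/√221 = 0.4036, s₂/√n₂ = 14/√224 = 0.9354.
Unpooled SE of the difference: √(0.16289296 + 0.87497316) = 1.0188.
Margin of error = t* · SE = 1.968 × 1.0188 = 2.0050.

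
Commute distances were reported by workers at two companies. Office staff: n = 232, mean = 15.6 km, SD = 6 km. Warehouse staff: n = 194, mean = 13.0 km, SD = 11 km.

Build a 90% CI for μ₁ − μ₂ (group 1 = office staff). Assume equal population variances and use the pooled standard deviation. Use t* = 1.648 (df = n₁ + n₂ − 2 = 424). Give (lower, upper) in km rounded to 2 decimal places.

s_p = √[((n₁−1)s₁² + (n₂−1)s₂²)/(n₁+n₂−2)] = √[(231·6² + 193·11²)/424] = 8.6424.
SE = 8.6424·√(1/232 + 1/194) = 0.8408.
With t* = 1.648, margin = 1.648 × 0.8408 = 1.3856.
x̄₁ − x̄₂ = 15.6 − 13.0 = 2.6000; interval 2.6000 ± 1.3856 = (1.21, 3.99).

(1.21, 3.99)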